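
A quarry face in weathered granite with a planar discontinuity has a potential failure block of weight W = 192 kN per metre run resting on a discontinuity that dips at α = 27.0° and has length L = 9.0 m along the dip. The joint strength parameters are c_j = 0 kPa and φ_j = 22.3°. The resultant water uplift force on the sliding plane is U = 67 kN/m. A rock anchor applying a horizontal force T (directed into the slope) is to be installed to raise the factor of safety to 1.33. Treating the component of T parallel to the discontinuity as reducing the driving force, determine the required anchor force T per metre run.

Resolving forces along and normal to the sliding plane, with the horizontal anchor force T adding T·sinα to the effective normal force and T·cosα acting up the plane against the driving force:
FS = [c_jL + (W cosα − U + T sinα) tanφ_j] / [W sinα − T cosα]
Without the anchor: N' = 104.1 kN/m, driving T_d = 87.2 kN/m, resisting R = 0·9.0 + 104.1·tan22.3° = 42.7 kN/m, FS = 0.49.
Setting FS = 1.33 and solving for T:
1.33·(87.2 − T cos27.0°) = 42.7 + T sin27.0°·tan22.3°
T·(sin27.0°·tan22.3° + 1.33·cos27.0°) = 1.33·87.2 − 42.7
T·(0.4540·0.4101 + 1.33·0.8910) = 115.9 − 42.7 = 73.2
T·1.3712 = 73.2
T = 53.4 kN/m

T = 53 kN/m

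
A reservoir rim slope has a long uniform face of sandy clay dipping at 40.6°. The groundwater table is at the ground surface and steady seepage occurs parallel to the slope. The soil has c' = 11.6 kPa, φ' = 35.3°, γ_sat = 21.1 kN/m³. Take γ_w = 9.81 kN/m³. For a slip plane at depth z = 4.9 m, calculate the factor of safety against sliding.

With seepage parallel to the slope and the water table at the surface, the effective normal stress on the slip plane uses the buoyant unit weight γ' = γ_sat − γ_w while the driving shear stress uses γ_sat:
FS = [c' + γ' z cos²β tanφ'] / [γ_sat z sinβ cosβ]
γ' = 21.1 − 9.81 = 11.29 kN/m³
Numerator = 11.6 + 11.29·4.9·cos²40.6°·tan35.3° = 11.6 + 11.29·4.9·0.5765·0.7080 = 34.181 kPa
Denominator = 21.1·4.9·sin40.6°·cos40.6° = 21.1·4.9·0.6508·0.7593 = 51.086 kPa
FS = 34.181 / 51.086 = 0.669

FS = 0.67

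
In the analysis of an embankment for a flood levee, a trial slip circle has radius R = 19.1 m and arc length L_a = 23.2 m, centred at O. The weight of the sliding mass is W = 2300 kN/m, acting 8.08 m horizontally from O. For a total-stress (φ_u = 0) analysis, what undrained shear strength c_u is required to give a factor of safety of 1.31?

c_u = 54.9 kPa

FS = c_u·L_a·R / (W·d), so c_u = FS·W·d / (L_a·R).
c_u = 1.31·2300·8.08 / (23.20·19.1) = 24345.0 / 443.12 = 54.94 kPa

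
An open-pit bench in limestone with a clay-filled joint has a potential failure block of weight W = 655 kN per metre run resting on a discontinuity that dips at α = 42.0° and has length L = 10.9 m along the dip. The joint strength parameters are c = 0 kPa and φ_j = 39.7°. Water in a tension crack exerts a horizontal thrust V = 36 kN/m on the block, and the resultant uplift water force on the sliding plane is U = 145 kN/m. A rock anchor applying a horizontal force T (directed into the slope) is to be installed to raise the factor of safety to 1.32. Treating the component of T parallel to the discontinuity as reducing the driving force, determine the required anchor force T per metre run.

Resolving forces along and normal to the sliding plane, with the horizontal anchor force T adding T·sinα to the effective normal force and T·cosα acting up the plane against the driving force:
FS = [cL + (W cosα − U − V sinα + T sinα) tanφ_j] / [W sinα + V cosα − T cosα]
Without the anchor: N' = 317.7 kN/m, driving T_d = 465.0 kN/m, resisting R = 0·10.9 + 317.7·tan39.7° = 263.7 kN/m, FS = 0.57.
Setting FS = 1.32 and solving for T:
1.32·(465.0 − T cos42.0°) = 263.7 + T sin42.0°·tan39.7°
T·(sin42.0°·tan39.7° + 1.32·cos42.0°) = 1.32·465.0 − 263.7
T·(0.6691·0.8302 + 1.32·0.7431) = 613.8 − 263.7 = 350.1
T·1.5365 = 350.1
T = 227.9 kN/m

T = 228 kN/m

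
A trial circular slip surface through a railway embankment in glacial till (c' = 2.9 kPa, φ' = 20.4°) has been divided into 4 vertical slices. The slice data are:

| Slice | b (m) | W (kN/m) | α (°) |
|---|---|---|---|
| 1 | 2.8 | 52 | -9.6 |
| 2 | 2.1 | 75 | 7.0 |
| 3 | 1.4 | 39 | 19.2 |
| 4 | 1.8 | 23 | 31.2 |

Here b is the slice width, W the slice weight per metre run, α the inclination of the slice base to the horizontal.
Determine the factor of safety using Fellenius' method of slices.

Ordinary method of slices: FS = Σ[c'·Δl_i + (W_i cosα_i)·tanφ'] / Σ W_i sinα_i, with Δl_i = b_i / cosα_i.
Slice 1: Δl = 2.8/cos(-9.6°) = 2.840 m; N'_1 = 52·cos(-9.6°) = 51.3; c'Δl = 8.24; W sinα = -8.7
Slice 2: Δl = 2.1/cos7.0° = 2.116 m; N'_2 = 75·cos7.0° = 74.4; c'Δl = 6.14; W sinα = 9.1
Slice 3: Δl = 1.4/cos19.2° = 1.482 m; N'_3 = 39·cos19.2° = 36.8; c'Δl = 4.30; W sinα = 12.8
Slice 4: Δl = 1.8/cos31.2° = 2.104 m; N'_4 = 23·cos31.2° = 19.7; c'Δl = 6.10; W sinα = 11.9
Σc'Δl = 24.8 kN/m; ΣN' = 182.2 kN/m; ΣW sinα = 25.2 kN/m
Resisting = 24.8 + 182.2·tan20.4° = 24.8 + 67.8 = 92.5 kN/m
FS = 92.5 / 25.2 = 3.671

FS = 3.67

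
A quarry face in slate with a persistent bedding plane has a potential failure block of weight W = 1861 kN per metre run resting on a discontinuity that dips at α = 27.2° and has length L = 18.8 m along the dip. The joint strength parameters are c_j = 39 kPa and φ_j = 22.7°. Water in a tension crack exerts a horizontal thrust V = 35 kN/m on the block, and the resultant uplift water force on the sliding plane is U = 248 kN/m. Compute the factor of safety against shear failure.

FS = 1.49

Resolving the block weight along and normal to the plane and applying the Mohr–Coulomb strength on the joint:
N' = W cosα − U − V sinα = 1861·cos27.2° − 248 − 35·sin27.2° = 1391.2 kN/m
Driving force T = W sinα + V cosα = 1861·sin27.2° + 35·cos27.2° = 881.8 kN/m
Resisting force R = c_j·L + N'·tanφ_j = 39·18.8 + 1391.2·tan22.7° = 733.2 + 582.0 = 1315.2 kN/m
FS = R / T = 1315.2 / 881.8 = 1.491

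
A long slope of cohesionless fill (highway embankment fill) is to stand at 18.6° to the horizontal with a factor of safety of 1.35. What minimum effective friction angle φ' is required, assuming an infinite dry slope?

FS = tanφ'/tanβ ⇒ tanφ' = FS · tanβ = 1.35 · tan18.6° = 0.4543
φ' = arctan(0.4543) = 24.43°

φ' = 24.4°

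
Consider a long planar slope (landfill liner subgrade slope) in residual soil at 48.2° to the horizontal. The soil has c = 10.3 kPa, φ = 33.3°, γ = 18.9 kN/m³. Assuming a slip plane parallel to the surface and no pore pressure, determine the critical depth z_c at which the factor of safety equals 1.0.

Setting FS = 1.00 in FS = [c + γz cos²β tanφ] / [γz sinβ cosβ] and solving for z:
z = c / [γ cosβ (FS·sinβ − cosβ·tanφ)]
  = 10.3 / [18.9·cos48.2°·(1.00·sin48.2° − cos48.2°·tan33.3°)]
  = 10.3 / [18.9·0.6665·(1.00·0.7455 − 0.6665·0.6569)]
  = 10.3 / 3.8756 = 2.658 m

z_c = 2.66 m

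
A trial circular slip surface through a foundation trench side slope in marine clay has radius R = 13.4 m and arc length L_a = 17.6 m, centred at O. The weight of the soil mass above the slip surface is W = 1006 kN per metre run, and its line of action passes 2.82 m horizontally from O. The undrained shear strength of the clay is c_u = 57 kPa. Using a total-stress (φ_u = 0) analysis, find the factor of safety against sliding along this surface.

FS = 4.74

Taking moments about the centre O, the resisting moment is provided by the undrained shear strength acting along the arc:
M_R = c_u·L_a·R = 57·17.60·13.4 = 13442.9 kN·m/m
M_D = W·d = 1006·2.82 = 2836.9 kN·m/m
FS = M_R / M_D = 13442.9 / 2836.9 = 4.739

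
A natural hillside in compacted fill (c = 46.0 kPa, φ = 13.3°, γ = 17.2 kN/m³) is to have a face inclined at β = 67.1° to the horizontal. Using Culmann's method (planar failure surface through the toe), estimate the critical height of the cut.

H_c = 23.43 m

Culmann's analysis gives the critical failure plane at α_cr = (β + φ)/2 = (67.1 + 13.3)/2 = 40.2°, and the critical height
H_c = (4c/γ) · sinβ cosφ / [1 − cos(β − φ)]
    = (4·46.0/17.2) · sin67.1°·cos13.3° / [1 − cos(53.8°)]
    = 10.698 · 0.9212·0.9732 / [1 − 0.5906]
    = 10.698 · 0.8965 / 0.4094
    = 23.43 m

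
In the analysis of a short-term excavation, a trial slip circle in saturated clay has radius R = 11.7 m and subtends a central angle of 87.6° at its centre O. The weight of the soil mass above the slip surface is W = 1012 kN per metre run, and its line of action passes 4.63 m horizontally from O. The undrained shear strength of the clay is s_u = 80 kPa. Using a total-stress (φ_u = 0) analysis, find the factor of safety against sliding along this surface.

Taking moments about the centre O, the resisting moment is provided by the undrained shear strength acting along the arc:
Arc length L_a = R·θ = 11.7·(87.6°·π/180) = 11.7·1.5289 = 17.89 m
M_R = s_u·L_a·R = 80·17.89·11.7 = 16743.4 kN·m/m
M_D = W·d = 1012·4.63 = 4685.6 kN·m/m
FS = M_R / M_D = 16743.4 / 4685.6 = 3.573

FS = 3.57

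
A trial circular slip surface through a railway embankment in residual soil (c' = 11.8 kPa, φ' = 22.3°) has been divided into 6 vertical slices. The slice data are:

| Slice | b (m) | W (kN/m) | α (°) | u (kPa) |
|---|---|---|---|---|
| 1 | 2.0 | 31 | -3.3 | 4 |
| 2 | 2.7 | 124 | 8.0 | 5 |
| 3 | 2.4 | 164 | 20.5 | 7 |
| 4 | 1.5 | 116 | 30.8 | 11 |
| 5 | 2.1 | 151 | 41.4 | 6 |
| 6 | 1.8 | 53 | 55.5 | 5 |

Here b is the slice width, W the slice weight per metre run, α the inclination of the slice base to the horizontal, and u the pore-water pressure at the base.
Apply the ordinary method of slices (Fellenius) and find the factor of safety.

FS = 1.32

Ordinary method of slices: FS = Σ[c'·Δl_i + (W_i cosα_i − u_i·Δl_i)·tanφ'] / Σ W_i sinα_i, with Δl_i = b_i / cosα_i.
Slice 1: Δl = 2.0/cos(-3.3°) = 2.003 m; N'_1 = 31·cos(-3.3°) − 4·2.003 = 22.9; c'Δl = 23.64; W sinα = -1.8
Slice 2: Δl = 2.7/cos8.0° = 2.727 m; N'_2 = 124·cos8.0° − 5·2.727 = 109.2; c'Δl = 32.17; W sinα = 17.3
Slice 3: Δl = 2.4/cos20.5° = 2.562 m; N'_3 = 164·cos20.5° − 7·2.562 = 135.7; c'Δl = 30.23; W sinα = 57.4
Slice 4: Δl = 1.5/cos30.8° = 1.746 m; N'_4 = 116·cos30.8° − 11·1.746 = 80.4; c'Δl = 20.61; W sinα = 59.4
Slice 5: Δl = 2.1/cos41.4° = 2.800 m; N'_5 = 151·cos41.4° − 6·2.800 = 96.5; c'Δl = 33.04; W sinα = 99.9
Slice 6: Δl = 1.8/cos55.5° = 3.178 m; N'_6 = 53·cos55.5° − 5·3.178 = 14.1; c'Δl = 37.50; W sinα = 43.7
Σc'Δl = 177.2 kN/m; ΣN' = 458.8 kN/m; ΣW sinα = 275.8 kN/m
Resisting = 177.2 + 458.8·tan22.3° = 177.2 + 188.2 = 365.4 kN/m
FS = 365.4 / 275.8 = 1.325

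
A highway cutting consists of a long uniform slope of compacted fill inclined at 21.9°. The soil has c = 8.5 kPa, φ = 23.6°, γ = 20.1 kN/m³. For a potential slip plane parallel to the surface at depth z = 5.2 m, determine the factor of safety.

FS = 1.32

For an infinite slope with a slip plane parallel to the surface (no pore pressure): FS = [c + γz cos²β tanφ] / [γz sinβ cosβ].
γz = 20.1·5.2 = 104.52 kN/m²
Numerator = 8.5 + 104.52·cos²21.9°·tan23.6° = 8.5 + 104.52·0.8609·0.4369 = 47.811 kPa
Denominator = 104.52·sin21.9°·cos21.9° = 104.52·0.3730·0.9278 = 36.171 kPa
FS = 47.811 / 36.171 = 1.322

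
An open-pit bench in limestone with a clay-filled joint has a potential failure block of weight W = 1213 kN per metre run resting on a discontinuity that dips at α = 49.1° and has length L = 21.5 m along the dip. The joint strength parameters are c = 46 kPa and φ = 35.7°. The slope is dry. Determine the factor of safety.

Resolving the block weight along and normal to the plane and applying the Mohr–Coulomb strength on the joint:
N' = W cosα = 1213·cos49.1° = 794.2 kN/m
Driving force T = W sinα = 1213·sin49.1° = 916.9 kN/m
Resisting force R = c·L + N'·tanφ = 46·21.5 + 794.2·tan35.7° = 989.0 + 570.7 = 1559.7 kN/m
FS = R / T = 1559.7 / 916.9 = 1.701

FS = 1.70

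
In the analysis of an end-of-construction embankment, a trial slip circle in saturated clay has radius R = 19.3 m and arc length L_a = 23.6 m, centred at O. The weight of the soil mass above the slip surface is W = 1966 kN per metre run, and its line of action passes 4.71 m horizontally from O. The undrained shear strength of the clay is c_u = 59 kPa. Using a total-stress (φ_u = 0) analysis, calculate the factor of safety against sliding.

Taking moments about the centre O, the resisting moment is provided by the undrained shear strength acting along the arc:
M_R = c_u·L_a·R = 59·23.60·19.3 = 26873.3 kN·m/m
M_D = W·d = 1966·4.71 = 9259.9 kN·m/m
FS = M_R / M_D = 26873.3 / 9259.9 = 2.902

FS = 2.90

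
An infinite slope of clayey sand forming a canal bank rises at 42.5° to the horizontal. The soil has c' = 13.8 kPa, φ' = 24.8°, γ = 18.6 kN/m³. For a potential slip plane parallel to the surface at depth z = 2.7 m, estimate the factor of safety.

FS = 1.06

For an infinite slope with a slip plane parallel to the surface (no pore pressure): FS = [c' + γz cos²β tanφ'] / [γz sinβ cosβ].
γz = 18.6·2.7 = 50.22 kN/m²
Numerator = 13.8 + 50.22·cos²42.5°·tan24.8° = 13.8 + 50.22·0.5436·0.4621 = 26.414 kPa
Denominator = 50.22·sin42.5°·cos42.5° = 50.22·0.6756·0.7373 = 25.014 kPa
FS = 26.414 / 25.014 = 1.056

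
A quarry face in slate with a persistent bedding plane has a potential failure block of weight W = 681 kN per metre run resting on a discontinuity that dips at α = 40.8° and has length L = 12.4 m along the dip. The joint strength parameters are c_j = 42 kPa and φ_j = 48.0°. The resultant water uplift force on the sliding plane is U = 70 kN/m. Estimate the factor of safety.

Resolving the block weight along and normal to the plane and applying the Mohr–Coulomb strength on the joint:
N' = W cosα − U = 681·cos40.8° − 70 = 445.5 kN/m
Driving force T = W sinα = 681·sin40.8° = 445.0 kN/m
Resisting force R = c_j·L + N'·tanφ_j = 42·12.4 + 445.5·tan48.0° = 520.8 + 494.8 = 1015.6 kN/m
FS = R / T = 1015.6 / 445.0 = 2.282

FS = 2.28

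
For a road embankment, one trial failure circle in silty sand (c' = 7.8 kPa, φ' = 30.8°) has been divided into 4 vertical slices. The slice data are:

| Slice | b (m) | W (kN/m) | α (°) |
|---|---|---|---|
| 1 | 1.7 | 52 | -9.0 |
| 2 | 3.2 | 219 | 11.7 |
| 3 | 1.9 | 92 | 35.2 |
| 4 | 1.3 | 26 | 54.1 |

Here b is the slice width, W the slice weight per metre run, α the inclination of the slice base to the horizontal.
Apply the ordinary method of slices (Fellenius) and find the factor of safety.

FS = 2.60

Ordinary method of slices: FS = Σ[c'·Δl_i + (W_i cosα_i)·tanφ'] / Σ W_i sinα_i, with Δl_i = b_i / cosα_i.
Slice 1: Δl = 1.7/cos(-9.0°) = 1.721 m; N'_1 = 52·cos(-9.0°) = 51.4; c'Δl = 13.43; W sinα = -8.1
Slice 2: Δl = 3.2/cos11.7° = 3.268 m; N'_2 = 219·cos11.7° = 214.4; c'Δl = 25.49; W sinα = 44.4
Slice 3: Δl = 1.9/cos35.2° = 2.325 m; N'_3 = 92·cos35.2° = 75.2; c'Δl = 18.14; W sinα = 53.0
Slice 4: Δl = 1.3/cos54.1° = 2.217 m; N'_4 = 26·cos54.1° = 15.2; c'Δl = 17.29; W sinα = 21.1
Σc'Δl = 74.3 kN/m; ΣN' = 356.2 kN/m; ΣW sinα = 110.4 kN/m
Resisting = 74.3 + 356.2·tan30.8° = 74.3 + 212.4 = 286.7 kN/m
FS = 286.7 / 110.4 = 2.598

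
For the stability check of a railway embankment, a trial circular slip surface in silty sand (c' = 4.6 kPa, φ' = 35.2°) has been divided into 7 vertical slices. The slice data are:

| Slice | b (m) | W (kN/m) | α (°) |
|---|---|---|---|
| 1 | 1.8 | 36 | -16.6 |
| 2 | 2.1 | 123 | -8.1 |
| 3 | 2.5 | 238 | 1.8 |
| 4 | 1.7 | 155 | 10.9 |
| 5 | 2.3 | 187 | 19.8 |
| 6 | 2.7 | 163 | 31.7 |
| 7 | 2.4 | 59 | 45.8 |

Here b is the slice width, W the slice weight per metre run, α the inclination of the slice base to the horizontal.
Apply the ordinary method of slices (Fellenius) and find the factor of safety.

FS = 3.57

Ordinary method of slices: FS = Σ[c'·Δl_i + (W_i cosα_i)·tanφ'] / Σ W_i sinα_i, with Δl_i = b_i / cosα_i.
Slice 1: Δl = 1.8/cos(-16.6°) = 1.878 m; N'_1 = 36·cos(-16.6°) = 34.5; c'Δl = 8.64; W sinα = -10.3
Slice 2: Δl = 2.1/cos(-8.1°) = 2.121 m; N'_2 = 123·cos(-8.1°) = 121.8; c'Δl = 9.76; W sinα = -17.3
Slice 3: Δl = 2.5/cos1.8° = 2.501 m; N'_3 = 238·cos1.8° = 237.9; c'Δl = 11.51; W sinα = 7.5
Slice 4: Δl = 1.7/cos10.9° = 1.731 m; N'_4 = 155·cos10.9° = 152.2; c'Δl = 7.96; W sinα = 29.3
Slice 5: Δl = 2.3/cos19.8° = 2.445 m; N'_5 = 187·cos19.8° = 175.9; c'Δl = 11.24; W sinα = 63.3
Slice 6: Δl = 2.7/cos31.7° = 3.173 m; N'_6 = 163·cos31.7° = 138.7; c'Δl = 14.60; W sinα = 85.7
Slice 7: Δl = 2.4/cos45.8° = 3.443 m; N'_7 = 59·cos45.8° = 41.1; c'Δl = 15.84; W sinα = 42.3
Σc'Δl = 79.5 kN/m; ΣN' = 902.1 kN/m; ΣW sinα = 200.5 kN/m
Resisting = 79.5 + 902.1·tan35.2° = 79.5 + 636.4 = 715.9 kN/m
FS = 715.9 / 200.5 = 3.571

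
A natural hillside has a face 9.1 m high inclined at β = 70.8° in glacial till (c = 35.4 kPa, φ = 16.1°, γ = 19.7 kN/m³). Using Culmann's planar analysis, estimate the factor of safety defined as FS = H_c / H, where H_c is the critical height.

FS = 1.70

H_c = (4c/γ) · sinβ cosφ / [1 − cos(β − φ)]
    = (4·35.4/19.7) · sin70.8°·cos16.1° / [1 − cos54.7°]
    = 7.188 · 0.9073 / 0.4221 = 15.45 m
FS = H_c / H = 15.45 / 9.1 = 1.698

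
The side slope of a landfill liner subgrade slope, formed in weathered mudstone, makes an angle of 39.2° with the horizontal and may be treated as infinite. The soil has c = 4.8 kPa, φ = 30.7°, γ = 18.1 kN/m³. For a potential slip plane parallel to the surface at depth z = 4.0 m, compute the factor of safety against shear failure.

For an infinite slope with a slip plane parallel to the surface (no pore pressure): FS = [c + γz cos²β tanφ] / [γz sinβ cosβ].
γz = 18.1·4.0 = 72.40 kN/m²
Numerator = 4.8 + 72.40·cos²39.2°·tan30.7° = 4.8 + 72.40·0.6005·0.5938 = 30.616 kPa
Denominator = 72.40·sin39.2°·cos39.2° = 72.40·0.6320·0.7749 = 35.461 kPa
FS = 30.616 / 35.461 = 0.863

FS = 0.86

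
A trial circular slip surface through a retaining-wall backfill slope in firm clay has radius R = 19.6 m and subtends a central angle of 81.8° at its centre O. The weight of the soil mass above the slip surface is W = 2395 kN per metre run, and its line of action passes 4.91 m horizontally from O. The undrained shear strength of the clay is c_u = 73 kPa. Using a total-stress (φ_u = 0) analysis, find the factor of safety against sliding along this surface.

Taking moments about the centre O, the resisting moment is provided by the undrained shear strength acting along the arc:
Arc length L_a = R·θ = 19.6·(81.8°·π/180) = 19.6·1.4277 = 27.98 m
M_R = c_u·L_a·R = 73·27.98·19.6 = 40037.4 kN·m/m
M_D = W·d = 2395·4.91 = 11759.5 kN·m/m
FS = M_R / M_D = 40037.4 / 11759.5 = 3.405

FS = 3.40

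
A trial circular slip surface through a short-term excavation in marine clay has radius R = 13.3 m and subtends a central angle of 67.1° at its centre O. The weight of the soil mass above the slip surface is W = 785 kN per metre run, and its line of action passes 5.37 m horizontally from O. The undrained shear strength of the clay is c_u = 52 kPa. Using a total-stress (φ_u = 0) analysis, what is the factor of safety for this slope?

FS = 2.56

Taking moments about the centre O, the resisting moment is provided by the undrained shear strength acting along the arc:
Arc length L_a = R·θ = 13.3·(67.1°·π/180) = 13.3·1.1711 = 15.58 m
M_R = c_u·L_a·R = 52·15.58·13.3 = 10772.3 kN·m/m
M_D = W·d = 785·5.37 = 4215.4 kN·m/m
FS = M_R / M_D = 10772.3 / 4215.4 = 2.555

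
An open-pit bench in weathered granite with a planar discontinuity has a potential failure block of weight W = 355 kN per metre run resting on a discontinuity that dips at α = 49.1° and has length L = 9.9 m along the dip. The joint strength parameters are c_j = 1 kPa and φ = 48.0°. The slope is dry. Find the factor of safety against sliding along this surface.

FS = 1.00

Resolving the block weight along and normal to the plane and applying the Mohr–Coulomb strength on the joint:
N' = W cosα = 355·cos49.1° = 232.4 kN/m
Driving force T = W sinα = 355·sin49.1° = 268.3 kN/m
Resisting force R = c_j·L + N'·tanφ = 1·9.9 + 232.4·tan48.0° = 9.9 + 258.1 = 268.0 kN/m
FS = R / T = 268.0 / 268.3 = 0.999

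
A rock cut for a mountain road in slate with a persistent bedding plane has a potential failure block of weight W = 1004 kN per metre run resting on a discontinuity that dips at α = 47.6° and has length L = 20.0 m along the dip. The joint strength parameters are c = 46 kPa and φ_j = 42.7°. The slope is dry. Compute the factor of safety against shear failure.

Resolving the block weight along and normal to the plane and applying the Mohr–Coulomb strength on the joint:
N' = W cosα = 1004·cos47.6° = 677.0 kN/m
Driving force T = W sinα = 1004·sin47.6° = 741.4 kN/m
Resisting force R = c·L + N'·tanφ_j = 46·20.0 + 677.0·tan42.7° = 920.0 + 624.7 = 1544.7 kN/m
FS = R / T = 1544.7 / 741.4 = 2.083

FS = 2.08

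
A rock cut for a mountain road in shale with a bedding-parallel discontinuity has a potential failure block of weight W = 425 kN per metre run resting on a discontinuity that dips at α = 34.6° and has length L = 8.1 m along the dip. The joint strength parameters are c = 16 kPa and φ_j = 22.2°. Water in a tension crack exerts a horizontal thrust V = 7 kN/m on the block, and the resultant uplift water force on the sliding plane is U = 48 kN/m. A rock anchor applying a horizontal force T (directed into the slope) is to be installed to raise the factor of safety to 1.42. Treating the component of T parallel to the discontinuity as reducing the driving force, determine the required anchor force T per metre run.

Resolving forces along and normal to the sliding plane, with the horizontal anchor force T adding T·sinα to the effective normal force and T·cosα acting up the plane against the driving force:
FS = [cL + (W cosα − U − V sinα + T sinα) tanφ_j] / [W sinα + V cosα − T cosα]
Without the anchor: N' = 297.9 kN/m, driving T_d = 247.1 kN/m, resisting R = 16·8.1 + 297.9·tan22.2° = 251.2 kN/m, FS = 1.02.
Setting FS = 1.42 and solving for T:
1.42·(247.1 − T cos34.6°) = 251.2 + T sin34.6°·tan22.2°
T·(sin34.6°·tan22.2° + 1.42·cos34.6°) = 1.42·247.1 − 251.2
T·(0.5678·0.4081 + 1.42·0.8231) = 350.9 − 251.2 = 99.7
T·1.4006 = 99.7
T = 71.2 kN/m

T = 71 kN/m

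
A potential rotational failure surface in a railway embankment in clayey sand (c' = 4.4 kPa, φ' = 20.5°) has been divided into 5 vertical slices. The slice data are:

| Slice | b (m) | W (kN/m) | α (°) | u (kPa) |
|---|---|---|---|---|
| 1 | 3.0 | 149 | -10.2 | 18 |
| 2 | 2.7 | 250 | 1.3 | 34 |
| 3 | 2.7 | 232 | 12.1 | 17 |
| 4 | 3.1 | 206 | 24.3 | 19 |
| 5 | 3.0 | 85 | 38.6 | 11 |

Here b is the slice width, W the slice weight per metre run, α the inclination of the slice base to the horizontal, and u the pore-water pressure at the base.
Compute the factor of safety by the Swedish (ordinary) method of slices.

FS = 1.72

Ordinary method of slices: FS = Σ[c'·Δl_i + (W_i cosα_i − u_i·Δl_i)·tanφ'] / Σ W_i sinα_i, with Δl_i = b_i / cosα_i.
Slice 1: Δl = 3.0/cos(-10.2°) = 3.048 m; N'_1 = 149·cos(-10.2°) − 18·3.048 = 91.8; c'Δl = 13.41; W sinα = -26.4
Slice 2: Δl = 2.7/cos1.3° = 2.701 m; N'_2 = 250·cos1.3° − 34·2.701 = 158.1; c'Δl = 11.88; W sinα = 5.7
Slice 3: Δl = 2.7/cos12.1° = 2.761 m; N'_3 = 232·cos12.1° − 17·2.761 = 179.9; c'Δl = 12.15; W sinα = 48.6
Slice 4: Δl = 3.1/cos24.3° = 3.401 m; N'_4 = 206·cos24.3° − 19·3.401 = 123.1; c'Δl = 14.97; W sinα = 84.8
Slice 5: Δl = 3.0/cos38.6° = 3.839 m; N'_5 = 85·cos38.6° − 11·3.839 = 24.2; c'Δl = 16.89; W sinα = 53.0
Σc'Δl = 69.3 kN/m; ΣN' = 577.1 kN/m; ΣW sinα = 165.7 kN/m
Resisting = 69.3 + 577.1·tan20.5° = 69.3 + 215.8 = 285.1 kN/m
FS = 285.1 / 165.7 = 1.720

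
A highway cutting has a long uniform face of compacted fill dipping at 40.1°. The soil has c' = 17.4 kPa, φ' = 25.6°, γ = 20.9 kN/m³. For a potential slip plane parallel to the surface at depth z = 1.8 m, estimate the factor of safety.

FS = 1.51

For an infinite slope with a slip plane parallel to the surface (no pore pressure): FS = [c' + γz cos²β tanφ'] / [γz sinβ cosβ].
γz = 20.9·1.8 = 37.62 kN/m²
Numerator = 17.4 + 37.62·cos²40.1°·tan25.6° = 17.4 + 37.62·0.5851·0.4791 = 27.946 kPa
Denominator = 37.62·sin40.1°·cos40.1° = 37.62·0.6441·0.7649 = 18.536 kPa
FS = 27.946 / 18.536 = 1.508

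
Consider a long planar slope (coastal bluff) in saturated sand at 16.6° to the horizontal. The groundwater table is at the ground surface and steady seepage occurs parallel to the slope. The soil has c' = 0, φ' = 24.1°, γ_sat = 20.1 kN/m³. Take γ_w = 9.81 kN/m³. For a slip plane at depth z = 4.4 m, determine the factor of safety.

FS = 0.77

With seepage parallel to the slope and the water table at the surface, the effective normal stress on the slip plane uses the buoyant unit weight γ' = γ_sat − γ_w while the driving shear stress uses γ_sat:
FS = [c' + γ' z cos²β tanφ'] / [γ_sat z sinβ cosβ]
(For c' = 0 this reduces to FS = (γ'/γ_sat)·tanφ'/tanβ.)
γ' = 20.1 − 9.81 = 10.29 kN/m³
Numerator = 0.0 + 10.29·4.4·cos²16.6°·tan24.1° = 0.0 + 10.29·4.4·0.9184·0.4473 = 18.600 kPa
Denominator = 20.1·4.4·sin16.6°·cos16.6° = 20.1·4.4·0.2857·0.9583 = 24.213 kPa
FS = 18.600 / 24.213 = 0.768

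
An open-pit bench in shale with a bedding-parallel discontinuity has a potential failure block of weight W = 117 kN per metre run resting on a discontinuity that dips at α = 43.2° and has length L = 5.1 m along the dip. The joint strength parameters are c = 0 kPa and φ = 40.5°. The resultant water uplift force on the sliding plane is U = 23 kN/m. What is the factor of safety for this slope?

Resolving the block weight along and normal to the plane and applying the Mohr–Coulomb strength on the joint:
N' = W cosα − U = 117·cos43.2° − 23 = 62.3 kN/m
Driving force T = W sinα = 117·sin43.2° = 80.1 kN/m
Resisting force R = c·L + N'·tanφ = 0·5.1 + 62.3·tan40.5° = 0.0 + 53.2 = 53.2 kN/m
FS = R / T = 53.2 / 80.1 = 0.664

FS = 0.66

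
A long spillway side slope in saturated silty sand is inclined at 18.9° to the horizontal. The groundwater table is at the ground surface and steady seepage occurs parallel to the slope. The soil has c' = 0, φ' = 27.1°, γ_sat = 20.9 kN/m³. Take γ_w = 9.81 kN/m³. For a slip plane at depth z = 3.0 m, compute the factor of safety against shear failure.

FS = 0.79

With seepage parallel to the slope and the water table at the surface, the effective normal stress on the slip plane uses the buoyant unit weight γ' = γ_sat − γ_w while the driving shear stress uses γ_sat:
FS = [c' + γ' z cos²β tanφ'] / [γ_sat z sinβ cosβ]
(For c' = 0 this reduces to FS = (γ'/γ_sat)·tanφ'/tanβ.)
γ' = 20.9 − 9.81 = 11.09 kN/m³
Numerator = 0.0 + 11.09·3.0·cos²18.9°·tan27.1° = 0.0 + 11.09·3.0·0.8951·0.5117 = 15.239 kPa
Denominator = 20.9·3.0·sin18.9°·cos18.9° = 20.9·3.0·0.3239·0.9461 = 19.215 kPa
FS = 15.239 / 19.215 = 0.793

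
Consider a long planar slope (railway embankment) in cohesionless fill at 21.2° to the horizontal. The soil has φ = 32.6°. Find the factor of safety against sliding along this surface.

For a dry cohesionless infinite slope the factor of safety is FS = tanφ / tanβ.
FS = tan32.6° / tan21.2° = 0.6395 / 0.3879 = 1.649

FS = 1.65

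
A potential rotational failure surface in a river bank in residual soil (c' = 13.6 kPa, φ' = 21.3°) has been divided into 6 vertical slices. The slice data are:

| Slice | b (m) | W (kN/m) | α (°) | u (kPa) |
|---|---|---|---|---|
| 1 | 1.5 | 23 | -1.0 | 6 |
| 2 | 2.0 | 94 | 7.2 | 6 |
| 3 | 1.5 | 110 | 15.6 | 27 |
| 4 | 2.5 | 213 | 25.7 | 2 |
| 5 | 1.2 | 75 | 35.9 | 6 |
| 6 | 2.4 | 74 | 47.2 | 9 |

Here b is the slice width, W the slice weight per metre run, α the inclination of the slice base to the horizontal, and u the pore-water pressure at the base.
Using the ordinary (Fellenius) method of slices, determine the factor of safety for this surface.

Ordinary method of slices: FS = Σ[c'·Δl_i + (W_i cosα_i − u_i·Δl_i)·tanφ'] / Σ W_i sinα_i, with Δl_i = b_i / cosα_i.
Slice 1: Δl = 1.5/cos(-1.0°) = 1.500 m; N'_1 = 23·cos(-1.0°) − 6·1.500 = 14.0; c'Δl = 20.40; W sinα = -0.4
Slice 2: Δl = 2.0/cos7.2° = 2.016 m; N'_2 = 94·cos7.2° − 6·2.016 = 81.2; c'Δl = 27.42; W sinα = 11.8
Slice 3: Δl = 1.5/cos15.6° = 1.557 m; N'_3 = 110·cos15.6° − 27·1.557 = 63.9; c'Δl = 21.18; W sinα = 29.6
Slice 4: Δl = 2.5/cos25.7° = 2.774 m; N'_4 = 213·cos25.7° − 2·2.774 = 186.4; c'Δl = 37.73; W sinα = 92.4
Slice 5: Δl = 1.2/cos35.9° = 1.481 m; N'_5 = 75·cos35.9° − 6·1.481 = 51.9; c'Δl = 20.15; W sinα = 44.0
Slice 6: Δl = 2.4/cos47.2° = 3.532 m; N'_6 = 74·cos47.2° − 9·3.532 = 18.5; c'Δl = 48.04; W sinα = 54.3
Σc'Δl = 174.9 kN/m; ΣN' = 415.8 kN/m; ΣW sinα = 231.6 kN/m
Resisting = 174.9 + 415.8·tan21.3° = 174.9 + 162.1 = 337.0 kN/m
FS = 337.0 / 231.6 = 1.455

FS = 1.46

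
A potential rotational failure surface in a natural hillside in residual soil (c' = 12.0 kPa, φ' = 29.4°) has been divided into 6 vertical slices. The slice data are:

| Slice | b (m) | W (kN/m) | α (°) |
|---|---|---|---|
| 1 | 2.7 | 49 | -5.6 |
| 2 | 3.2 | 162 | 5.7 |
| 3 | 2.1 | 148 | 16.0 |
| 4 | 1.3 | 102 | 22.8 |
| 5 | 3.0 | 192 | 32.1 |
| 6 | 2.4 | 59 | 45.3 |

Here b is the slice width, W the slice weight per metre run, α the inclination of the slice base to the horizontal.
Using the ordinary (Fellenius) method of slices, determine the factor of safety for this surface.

Ordinary method of slices: FS = Σ[c'·Δl_i + (W_i cosα_i)·tanφ'] / Σ W_i sinα_i, with Δl_i = b_i / cosα_i.
Slice 1: Δl = 2.7/cos(-5.6°) = 2.713 m; N'_1 = 49·cos(-5.6°) = 48.8; c'Δl = 32.56; W sinα = -4.8
Slice 2: Δl = 3.2/cos5.7° = 3.216 m; N'_2 = 162·cos5.7° = 161.2; c'Δl = 38.59; W sinα = 16.1
Slice 3: Δl = 2.1/cos16.0° = 2.185 m; N'_3 = 148·cos16.0° = 142.3; c'Δl = 26.22; W sinα = 40.8
Slice 4: Δl = 1.3/cos22.8° = 1.410 m; N'_4 = 102·cos22.8° = 94.0; c'Δl = 16.92; W sinα = 39.5
Slice 5: Δl = 3.0/cos32.1° = 3.541 m; N'_5 = 192·cos32.1° = 162.6; c'Δl = 42.50; W sinα = 102.0
Slice 6: Δl = 2.4/cos45.3° = 3.412 m; N'_6 = 59·cos45.3° = 41.5; c'Δl = 40.94; W sinα = 41.9
Σc'Δl = 197.7 kN/m; ΣN' = 650.4 kN/m; ΣW sinα = 235.6 kN/m
Resisting = 197.7 + 650.4·tan29.4° = 197.7 + 366.5 = 564.2 kN/m
FS = 564.2 / 235.6 = 2.395

FS = 2.39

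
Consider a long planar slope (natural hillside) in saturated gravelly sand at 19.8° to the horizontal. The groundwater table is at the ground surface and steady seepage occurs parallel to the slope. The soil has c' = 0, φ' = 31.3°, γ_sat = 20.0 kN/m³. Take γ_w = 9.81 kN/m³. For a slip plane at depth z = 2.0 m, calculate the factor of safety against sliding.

FS = 0.86

With seepage parallel to the slope and the water table at the surface, the effective normal stress on the slip plane uses the buoyant unit weight γ' = γ_sat − γ_w while the driving shear stress uses γ_sat:
FS = [c' + γ' z cos²β tanφ'] / [γ_sat z sinβ cosβ]
(For c' = 0 this reduces to FS = (γ'/γ_sat)·tanφ'/tanβ.)
γ' = 20.0 − 9.81 = 10.19 kN/m³
Numerator = 0.0 + 10.19·2.0·cos²19.8°·tan31.3° = 0.0 + 10.19·2.0·0.8853·0.6080 = 10.969 kPa
Denominator = 20.0·2.0·sin19.8°·cos19.8° = 20.0·2.0·0.3387·0.9409 = 12.748 kPa
FS = 10.969 / 12.748 = 0.860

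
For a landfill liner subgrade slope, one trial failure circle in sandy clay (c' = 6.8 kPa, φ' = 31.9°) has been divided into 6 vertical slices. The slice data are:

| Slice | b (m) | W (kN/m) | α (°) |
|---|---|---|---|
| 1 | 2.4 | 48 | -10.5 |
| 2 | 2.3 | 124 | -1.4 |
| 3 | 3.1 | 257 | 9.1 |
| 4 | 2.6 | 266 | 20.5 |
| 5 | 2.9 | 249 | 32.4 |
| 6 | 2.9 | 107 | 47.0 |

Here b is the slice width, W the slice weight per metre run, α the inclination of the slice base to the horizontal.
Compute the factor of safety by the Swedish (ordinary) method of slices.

FS = 2.16

Ordinary method of slices: FS = Σ[c'·Δl_i + (W_i cosα_i)·tanφ'] / Σ W_i sinα_i, with Δl_i = b_i / cosα_i.
Slice 1: Δl = 2.4/cos(-10.5°) = 2.441 m; N'_1 = 48·cos(-10.5°) = 47.2; c'Δl = 16.60; W sinα = -8.7
Slice 2: Δl = 2.3/cos(-1.4°) = 2.301 m; N'_2 = 124·cos(-1.4°) = 124.0; c'Δl = 15.64; W sinα = -3.0
Slice 3: Δl = 3.1/cos9.1° = 3.140 m; N'_3 = 257·cos9.1° = 253.8; c'Δl = 21.35; W sinα = 40.6
Slice 4: Δl = 2.6/cos20.5° = 2.776 m; N'_4 = 266·cos20.5° = 249.2; c'Δl = 18.88; W sinα = 93.2
Slice 5: Δl = 2.9/cos32.4° = 3.435 m; N'_5 = 249·cos32.4° = 210.2; c'Δl = 23.36; W sinα = 133.4
Slice 6: Δl = 2.9/cos47.0° = 4.252 m; N'_6 = 107·cos47.0° = 73.0; c'Δl = 28.92; W sinα = 78.3
Σc'Δl = 124.7 kN/m; ΣN' = 957.3 kN/m; ΣW sinα = 333.7 kN/m
Resisting = 124.7 + 957.3·tan31.9° = 124.7 + 595.9 = 720.6 kN/m
FS = 720.6 / 333.7 = 2.159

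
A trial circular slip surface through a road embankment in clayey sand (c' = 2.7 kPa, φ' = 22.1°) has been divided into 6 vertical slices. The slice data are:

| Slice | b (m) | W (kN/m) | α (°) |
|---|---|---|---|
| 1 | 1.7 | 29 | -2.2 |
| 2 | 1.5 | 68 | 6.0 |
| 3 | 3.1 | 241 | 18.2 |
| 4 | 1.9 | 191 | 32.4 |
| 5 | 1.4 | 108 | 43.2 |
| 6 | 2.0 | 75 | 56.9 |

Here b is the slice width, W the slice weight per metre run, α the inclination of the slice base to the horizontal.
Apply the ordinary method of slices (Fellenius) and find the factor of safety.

Ordinary method of slices: FS = Σ[c'·Δl_i + (W_i cosα_i)·tanφ'] / Σ W_i sinα_i, with Δl_i = b_i / cosα_i.
Slice 1: Δl = 1.7/cos(-2.2°) = 1.701 m; N'_1 = 29·cos(-2.2°) = 29.0; c'Δl = 4.59; W sinα = -1.1
Slice 2: Δl = 1.5/cos6.0° = 1.508 m; N'_2 = 68·cos6.0° = 67.6; c'Δl = 4.07; W sinα = 7.1
Slice 3: Δl = 3.1/cos18.2° = 3.263 m; N'_3 = 241·cos18.2° = 228.9; c'Δl = 8.81; W sinα = 75.3
Slice 4: Δl = 1.9/cos32.4° = 2.250 m; N'_4 = 191·cos32.4° = 161.3; c'Δl = 6.08; W sinα = 102.3
Slice 5: Δl = 1.4/cos43.2° = 1.921 m; N'_5 = 108·cos43.2° = 78.7; c'Δl = 5.19; W sinα = 73.9
Slice 6: Δl = 2.0/cos56.9° = 3.662 m; N'_6 = 75·cos56.9° = 41.0; c'Δl = 9.89; W sinα = 62.8
Σc'Δl = 38.6 kN/m; ΣN' = 606.5 kN/m; ΣW sinα = 320.4 kN/m
Resisting = 38.6 + 606.5·tan22.1° = 38.6 + 246.3 = 284.9 kN/m
FS = 284.9 / 320.4 = 0.889

FS = 0.89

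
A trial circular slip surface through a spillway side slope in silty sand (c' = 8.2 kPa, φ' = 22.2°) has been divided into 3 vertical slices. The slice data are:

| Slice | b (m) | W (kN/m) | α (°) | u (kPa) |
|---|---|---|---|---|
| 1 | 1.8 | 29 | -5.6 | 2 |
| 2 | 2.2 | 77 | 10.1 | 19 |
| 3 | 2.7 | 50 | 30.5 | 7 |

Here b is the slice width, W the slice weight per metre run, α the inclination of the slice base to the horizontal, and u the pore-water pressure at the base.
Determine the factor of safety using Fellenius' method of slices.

FS = 2.54

Ordinary method of slices: FS = Σ[c'·Δl_i + (W_i cosα_i − u_i·Δl_i)·tanφ'] / Σ W_i sinα_i, with Δl_i = b_i / cosα_i.
Slice 1: Δl = 1.8/cos(-5.6°) = 1.809 m; N'_1 = 29·cos(-5.6°) − 2·1.809 = 25.2; c'Δl = 14.83; W sinα = -2.8
Slice 2: Δl = 2.2/cos10.1° = 2.235 m; N'_2 = 77·cos10.1° − 19·2.235 = 33.3; c'Δl = 18.32; W sinα = 13.5
Slice 3: Δl = 2.7/cos30.5° = 3.134 m; N'_3 = 50·cos30.5° − 7·3.134 = 21.1; c'Δl = 25.70; W sinα = 25.4
Σc'Δl = 58.9 kN/m; ΣN' = 79.7 kN/m; ΣW sinα = 36.1 kN/m
Resisting = 58.9 + 79.7·tan22.2° = 58.9 + 32.5 = 91.4 kN/m
FS = 91.4 / 36.1 = 2.535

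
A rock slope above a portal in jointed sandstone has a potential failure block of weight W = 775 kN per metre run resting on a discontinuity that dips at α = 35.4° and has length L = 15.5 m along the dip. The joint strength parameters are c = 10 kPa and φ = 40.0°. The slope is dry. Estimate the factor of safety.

FS = 1.53

Resolving the block weight along and normal to the plane and applying the Mohr–Coulomb strength on the joint:
N' = W cosα = 775·cos35.4° = 631.7 kN/m
Driving force T = W sinα = 775·sin35.4° = 448.9 kN/m
Resisting force R = c·L + N'·tanφ = 10·15.5 + 631.7·tan40.0° = 155.0 + 530.1 = 685.1 kN/m
FS = R / T = 685.1 / 448.9 = 1.526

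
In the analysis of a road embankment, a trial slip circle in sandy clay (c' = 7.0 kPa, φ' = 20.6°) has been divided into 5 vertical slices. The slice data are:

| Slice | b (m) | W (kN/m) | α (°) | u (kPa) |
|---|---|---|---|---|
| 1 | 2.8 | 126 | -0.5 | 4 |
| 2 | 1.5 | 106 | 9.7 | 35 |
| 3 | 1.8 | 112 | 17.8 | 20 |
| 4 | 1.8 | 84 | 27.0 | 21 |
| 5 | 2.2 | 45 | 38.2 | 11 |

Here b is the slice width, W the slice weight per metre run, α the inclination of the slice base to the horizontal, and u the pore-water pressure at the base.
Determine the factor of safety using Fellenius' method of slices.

Ordinary method of slices: FS = Σ[c'·Δl_i + (W_i cosα_i − u_i·Δl_i)·tanφ'] / Σ W_i sinα_i, with Δl_i = b_i / cosα_i.
Slice 1: Δl = 2.8/cos(-0.5°) = 2.800 m; N'_1 = 126·cos(-0.5°) − 4·2.800 = 114.8; c'Δl = 19.60; W sinα = -1.1
Slice 2: Δl = 1.5/cos9.7° = 1.522 m; N'_2 = 106·cos9.7° − 35·1.522 = 51.2; c'Δl = 10.65; W sinα = 17.9
Slice 3: Δl = 1.8/cos17.8° = 1.890 m; N'_3 = 112·cos17.8° − 20·1.890 = 68.8; c'Δl = 13.23; W sinα = 34.2
Slice 4: Δl = 1.8/cos27.0° = 2.020 m; N'_4 = 84·cos27.0° − 21·2.020 = 32.4; c'Δl = 14.14; W sinα = 38.1
Slice 5: Δl = 2.2/cos38.2° = 2.799 m; N'_5 = 45·cos38.2° − 11·2.799 = 4.6; c'Δl = 19.60; W sinα = 27.8
Σc'Δl = 77.2 kN/m; ΣN' = 271.8 kN/m; ΣW sinα = 117.0 kN/m
Resisting = 77.2 + 271.8·tan20.6° = 77.2 + 102.2 = 179.4 kN/m
FS = 179.4 / 117.0 = 1.534

FS = 1.53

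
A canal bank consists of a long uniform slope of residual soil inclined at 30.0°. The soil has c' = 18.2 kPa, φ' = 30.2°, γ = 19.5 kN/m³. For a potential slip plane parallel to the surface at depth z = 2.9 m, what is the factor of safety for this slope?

FS = 1.75

For an infinite slope with a slip plane parallel to the surface (no pore pressure): FS = [c' + γz cos²β tanφ'] / [γz sinβ cosβ].
γz = 19.5·2.9 = 56.55 kN/m²
Numerator = 18.2 + 56.55·cos²30.0°·tan30.2° = 18.2 + 56.55·0.7500·0.5820 = 42.885 kPa
Denominator = 56.55·sin30.0°·cos30.0° = 56.55·0.5000·0.8660 = 24.487 kPa
FS = 42.885 / 24.487 = 1.751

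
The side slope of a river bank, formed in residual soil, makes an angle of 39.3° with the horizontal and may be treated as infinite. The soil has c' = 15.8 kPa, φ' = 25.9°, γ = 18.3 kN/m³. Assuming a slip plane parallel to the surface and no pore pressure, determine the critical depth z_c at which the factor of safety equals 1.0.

z_c = 4.33 m

Setting FS = 1.00 in FS = [c' + γz cos²β tanφ'] / [γz sinβ cosβ] and solving for z:
z = c' / [γ cosβ (FS·sinβ − cosβ·tanφ')]
  = 15.8 / [18.3·cos39.3°·(1.00·sin39.3° − cos39.3°·tan25.9°)]
  = 15.8 / [18.3·0.7738·(1.00·0.6334 − 0.7738·0.4856)]
  = 15.8 / 3.6483 = 4.331 m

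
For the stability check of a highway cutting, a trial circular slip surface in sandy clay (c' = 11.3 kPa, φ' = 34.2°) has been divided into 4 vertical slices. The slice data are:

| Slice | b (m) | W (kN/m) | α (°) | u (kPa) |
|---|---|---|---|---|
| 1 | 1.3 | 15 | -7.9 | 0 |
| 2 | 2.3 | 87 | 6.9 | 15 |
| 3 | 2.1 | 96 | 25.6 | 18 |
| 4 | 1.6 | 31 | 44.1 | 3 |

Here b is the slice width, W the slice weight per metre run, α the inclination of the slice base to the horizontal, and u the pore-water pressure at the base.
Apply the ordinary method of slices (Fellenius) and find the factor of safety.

Ordinary method of slices: FS = Σ[c'·Δl_i + (W_i cosα_i − u_i·Δl_i)·tanφ'] / Σ W_i sinα_i, with Δl_i = b_i / cosα_i.
Slice 1: Δl = 1.3/cos(-7.9°) = 1.312 m; N'_1 = 15·cos(-7.9°) − 0·1.312 = 14.9; c'Δl = 14.83; W sinα = -2.1
Slice 2: Δl = 2.3/cos6.9° = 2.317 m; N'_2 = 87·cos6.9° − 15·2.317 = 51.6; c'Δl = 26.18; W sinα = 10.5
Slice 3: Δl = 2.1/cos25.6° = 2.329 m; N'_3 = 96·cos25.6° − 18·2.329 = 44.7; c'Δl = 26.31; W sinα = 41.5
Slice 4: Δl = 1.6/cos44.1° = 2.228 m; N'_4 = 31·cos44.1° − 3·2.228 = 15.6; c'Δl = 25.18; W sinα = 21.6
Σc'Δl = 92.5 kN/m; ΣN' = 126.7 kN/m; ΣW sinα = 71.4 kN/m
Resisting = 92.5 + 126.7·tan34.2° = 92.5 + 86.1 = 178.6 kN/m
FS = 178.6 / 71.4 = 2.500

FS = 2.50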